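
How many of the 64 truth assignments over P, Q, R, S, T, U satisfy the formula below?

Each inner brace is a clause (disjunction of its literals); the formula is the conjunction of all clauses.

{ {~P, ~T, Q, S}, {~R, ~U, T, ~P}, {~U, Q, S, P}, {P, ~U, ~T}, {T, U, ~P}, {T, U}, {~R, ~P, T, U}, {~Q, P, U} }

26

There are 2^6 = 64 truth assignments over (P, Q, R, S, T, U).
Split on T. With T = 1, the clauses containing T are satisfied and ~T drops from the rest; 16 of the 2^5 = 32 assignments to the other variables satisfy what remains.
With T = 0, by the same count on the reduced clause set, 10 assignments work.
(One model: P=F, Q=F, R=F, S=F, T=T, U=F.)
Total: 16 + 10 = 26.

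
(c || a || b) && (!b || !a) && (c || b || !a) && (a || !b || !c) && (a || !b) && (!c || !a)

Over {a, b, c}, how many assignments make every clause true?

There are 2^3 = 8 truth assignments over (a, b, c).
Split on b. With b = true, the clauses containing b are satisfied and !b drops from the rest; 0 of the 2^2 = 4 assignments to the other variables satisfy what remains.
With b = false, by the same count on the reduced clause set, 1 assignment works.
(One model: a=F, b=F, c=T.)
Total: 0 + 1 = 1.

1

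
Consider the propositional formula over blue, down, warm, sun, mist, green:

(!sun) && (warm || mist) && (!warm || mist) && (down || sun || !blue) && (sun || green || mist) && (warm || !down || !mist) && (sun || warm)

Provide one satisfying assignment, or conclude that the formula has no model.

The clause (!sun) is unit, so sun = false.
The clause (warm) is unit, so warm = true.
The clause (mist) is unit, so mist = true.
Case down = false:
The clause (!blue) is unit, so blue = false.
All clauses hold; green can take either value.

blue=false, down=false, warm=true, sun=false, mist=true, green=false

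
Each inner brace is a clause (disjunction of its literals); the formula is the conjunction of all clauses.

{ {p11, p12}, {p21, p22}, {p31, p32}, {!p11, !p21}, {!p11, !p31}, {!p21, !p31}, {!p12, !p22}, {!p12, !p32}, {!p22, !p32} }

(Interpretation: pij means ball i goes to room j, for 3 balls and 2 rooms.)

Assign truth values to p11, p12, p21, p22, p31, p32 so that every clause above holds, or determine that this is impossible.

Suppose p11 = true.
The clause (!p21) is unit, so p21 = false.
The clause (p22) is unit, so p22 = true.
The clause (!p31) is unit, so p31 = false.
The clause (p32) is unit, so p32 = true.
Now (!p32) is unsatisfied and unit — conflict.
So p11 must be the other value — set p11 = false.
The clause (p12) is unit, so p12 = true.
The clause (!p22) is unit, so p22 = false.
The clause (p21) is unit, so p21 = true.
The clause (!p31) is unit, so p31 = false.
The clause (p32) is unit, so p32 = true.
Now (!p32) is unsatisfied and unit — conflict.
Either choice for p11 ends in contradiction.

UNSATISFIABLE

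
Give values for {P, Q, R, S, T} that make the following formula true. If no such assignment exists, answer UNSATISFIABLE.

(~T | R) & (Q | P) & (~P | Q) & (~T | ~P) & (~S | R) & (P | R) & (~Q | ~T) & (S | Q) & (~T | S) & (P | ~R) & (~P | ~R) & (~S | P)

Suppose T = 0.
Suppose Q = 1.
Suppose S = 0.
Suppose P = 1.
The clause (~R) is unit, so R = 0.
All clauses are satisfied.

P: 1, Q: 1, R: 0, S: 0, T: 0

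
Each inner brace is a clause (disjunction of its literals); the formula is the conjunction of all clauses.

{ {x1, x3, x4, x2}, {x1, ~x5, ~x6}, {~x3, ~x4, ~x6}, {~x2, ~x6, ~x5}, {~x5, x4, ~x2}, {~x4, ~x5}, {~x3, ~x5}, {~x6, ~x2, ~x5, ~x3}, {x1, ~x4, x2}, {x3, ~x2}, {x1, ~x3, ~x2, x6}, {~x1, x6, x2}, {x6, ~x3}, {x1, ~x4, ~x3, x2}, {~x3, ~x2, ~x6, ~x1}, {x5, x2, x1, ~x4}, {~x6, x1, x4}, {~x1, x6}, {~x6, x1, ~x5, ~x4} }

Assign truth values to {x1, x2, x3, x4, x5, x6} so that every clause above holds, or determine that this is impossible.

Branch on x4: set x4 = 0.
Branch on x5: set x5 = 1.
The clause (~x2) is unit, so x2 = 0.
The clause (~x3) is unit, so x3 = 0.
The clause (x1) is unit, so x1 = 1.
The clause (x6) is unit, so x6 = 1.
All clauses are satisfied.

x1 ↦ 1,  x2 ↦ 0,  x3 ↦ 0,  x4 ↦ 0,  x5 ↦ 1,  x6 ↦ 1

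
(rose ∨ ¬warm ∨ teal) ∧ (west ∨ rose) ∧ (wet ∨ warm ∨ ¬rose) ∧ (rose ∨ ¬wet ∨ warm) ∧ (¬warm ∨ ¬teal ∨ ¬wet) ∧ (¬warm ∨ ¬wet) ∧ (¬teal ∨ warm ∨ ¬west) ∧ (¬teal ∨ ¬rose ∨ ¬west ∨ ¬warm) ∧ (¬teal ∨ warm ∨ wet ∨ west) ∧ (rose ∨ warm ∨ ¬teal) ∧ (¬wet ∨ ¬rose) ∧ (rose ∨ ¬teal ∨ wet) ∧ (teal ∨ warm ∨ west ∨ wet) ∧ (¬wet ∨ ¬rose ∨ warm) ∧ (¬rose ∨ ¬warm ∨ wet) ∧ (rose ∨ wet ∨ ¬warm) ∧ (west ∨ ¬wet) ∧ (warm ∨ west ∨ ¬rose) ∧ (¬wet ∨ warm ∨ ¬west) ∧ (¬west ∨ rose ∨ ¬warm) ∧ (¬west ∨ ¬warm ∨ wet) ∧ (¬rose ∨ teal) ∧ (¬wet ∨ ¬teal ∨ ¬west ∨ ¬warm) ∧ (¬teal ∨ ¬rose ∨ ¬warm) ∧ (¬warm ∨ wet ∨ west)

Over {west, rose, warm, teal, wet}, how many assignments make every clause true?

There are 2^5 = 32 truth assignments over (west, rose, warm, teal, wet).
Split on west. With west = True, the clauses containing west are satisfied and ¬west drops from the rest; 1 of the 2^4 = 16 assignments to the other variables satisfy what remains.
With west = False, by the same count on the reduced clause set, 0 assignments work.
Total: 1 + 0 = 1.

1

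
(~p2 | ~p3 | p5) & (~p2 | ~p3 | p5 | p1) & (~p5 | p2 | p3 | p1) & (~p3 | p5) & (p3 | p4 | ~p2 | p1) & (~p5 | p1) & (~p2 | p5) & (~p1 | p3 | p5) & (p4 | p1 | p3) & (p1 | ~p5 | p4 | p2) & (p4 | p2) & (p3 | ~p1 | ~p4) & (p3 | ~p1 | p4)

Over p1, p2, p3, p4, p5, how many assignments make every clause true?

There are 2^5 = 32 truth assignments over (p1, p2, p3, p4, p5).
Split on p1. With p1 = 1, the clauses containing p1 are satisfied and ~p1 drops from the rest; 3 of the 2^4 = 16 assignments to the other variables satisfy what remains.
With p1 = 0, by the same count on the reduced clause set, 1 assignment works.
(One model: p1=F, p2=F, p3=F, p4=T, p5=F.)
Total: 3 + 1 = 4.

4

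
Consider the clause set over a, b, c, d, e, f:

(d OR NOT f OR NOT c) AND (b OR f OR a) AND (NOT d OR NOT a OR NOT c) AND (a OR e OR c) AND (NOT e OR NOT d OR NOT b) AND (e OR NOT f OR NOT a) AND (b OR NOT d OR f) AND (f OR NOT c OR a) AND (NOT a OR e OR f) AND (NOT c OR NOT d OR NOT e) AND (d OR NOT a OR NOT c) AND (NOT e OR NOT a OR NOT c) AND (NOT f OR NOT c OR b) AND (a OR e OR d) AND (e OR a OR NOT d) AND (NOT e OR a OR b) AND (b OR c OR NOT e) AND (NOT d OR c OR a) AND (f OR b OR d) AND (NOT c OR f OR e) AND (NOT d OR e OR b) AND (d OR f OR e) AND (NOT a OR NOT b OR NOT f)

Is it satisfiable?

Yes

Case d = false:
Case f = false:
(b) alone gives b = true.
(e) alone gives e = true.
Case c = false:
No clause remains; a is free.
A satisfying assignment: a ↦ false, b ↦ true, c ↦ false, d ↦ false, e ↦ true, f ↦ false.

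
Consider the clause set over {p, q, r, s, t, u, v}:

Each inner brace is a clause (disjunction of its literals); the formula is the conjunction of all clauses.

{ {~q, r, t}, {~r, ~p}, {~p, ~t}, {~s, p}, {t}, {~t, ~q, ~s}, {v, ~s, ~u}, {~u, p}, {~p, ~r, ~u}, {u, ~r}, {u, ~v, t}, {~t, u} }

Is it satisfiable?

Unit clause (t) forces t = 1.
Unit clause (~p) forces p = 0.
Unit clause (~s) forces s = 0.
Unit clause (~u) forces u = 0.
But (u) is also a unit clause — contradiction.
No assignment satisfies every clause.

No, unsatisfiable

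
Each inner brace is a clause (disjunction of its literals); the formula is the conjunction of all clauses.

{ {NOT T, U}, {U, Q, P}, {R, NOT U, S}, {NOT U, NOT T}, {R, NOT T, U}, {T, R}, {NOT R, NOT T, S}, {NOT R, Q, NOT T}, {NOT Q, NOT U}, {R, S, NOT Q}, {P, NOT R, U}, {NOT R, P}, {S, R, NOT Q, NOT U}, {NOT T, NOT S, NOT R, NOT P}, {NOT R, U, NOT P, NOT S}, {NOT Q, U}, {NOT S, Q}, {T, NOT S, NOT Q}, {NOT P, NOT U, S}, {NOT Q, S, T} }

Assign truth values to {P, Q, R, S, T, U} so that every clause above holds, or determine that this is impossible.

Try T = false.
Unit clause (R) forces R = true.
Unit clause (P) forces P = true.
Try Q = false.
Unit clause (NOT S) forces S = false.
Unit clause (NOT U) forces U = false.
This assignment satisfies each clause.

P ↦ true,  Q ↦ false,  R ↦ true,  S ↦ false,  T ↦ false,  U ↦ false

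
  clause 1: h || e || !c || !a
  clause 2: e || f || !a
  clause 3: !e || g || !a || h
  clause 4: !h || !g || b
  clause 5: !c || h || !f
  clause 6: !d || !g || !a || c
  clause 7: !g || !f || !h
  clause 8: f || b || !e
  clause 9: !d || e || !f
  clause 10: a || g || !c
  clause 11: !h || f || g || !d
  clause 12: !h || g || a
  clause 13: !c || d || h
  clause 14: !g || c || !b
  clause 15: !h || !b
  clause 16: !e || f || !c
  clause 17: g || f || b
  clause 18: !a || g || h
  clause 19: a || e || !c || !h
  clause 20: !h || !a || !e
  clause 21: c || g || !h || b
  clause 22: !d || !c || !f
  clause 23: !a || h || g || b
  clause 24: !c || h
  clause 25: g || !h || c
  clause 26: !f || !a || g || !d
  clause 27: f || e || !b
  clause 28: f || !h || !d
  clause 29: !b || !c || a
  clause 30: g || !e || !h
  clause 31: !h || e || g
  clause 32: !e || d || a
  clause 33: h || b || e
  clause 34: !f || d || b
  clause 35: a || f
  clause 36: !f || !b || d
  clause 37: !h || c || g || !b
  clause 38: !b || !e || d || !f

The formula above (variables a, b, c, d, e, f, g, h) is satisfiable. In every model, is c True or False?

False

Suppose c = true.
Unit clause (h) forces h = true.
Unit clause (!b) forces b = false.
Unit clause (!g) forces g = false.
Unit clause (a) forces a = true.
Unit clause (f) forces f = true.
Unit clause (!e) forces e = false.
But (e) is also a unit clause — contradiction.
So every satisfying assignment has c = False.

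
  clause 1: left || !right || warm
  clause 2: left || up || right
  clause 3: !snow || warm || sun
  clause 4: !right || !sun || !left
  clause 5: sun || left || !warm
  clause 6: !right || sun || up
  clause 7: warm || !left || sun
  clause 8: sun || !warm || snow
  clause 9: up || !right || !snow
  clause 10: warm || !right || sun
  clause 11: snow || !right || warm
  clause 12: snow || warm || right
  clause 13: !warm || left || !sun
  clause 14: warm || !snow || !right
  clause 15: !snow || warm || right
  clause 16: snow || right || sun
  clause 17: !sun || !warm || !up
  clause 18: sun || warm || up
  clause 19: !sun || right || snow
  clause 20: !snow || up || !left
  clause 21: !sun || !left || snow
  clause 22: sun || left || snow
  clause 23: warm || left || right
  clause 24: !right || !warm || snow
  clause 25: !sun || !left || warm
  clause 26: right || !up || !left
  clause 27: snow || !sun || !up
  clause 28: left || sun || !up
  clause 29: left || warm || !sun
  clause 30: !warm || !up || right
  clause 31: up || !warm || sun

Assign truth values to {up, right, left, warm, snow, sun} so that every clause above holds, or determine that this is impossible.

up=true,  right=true,  left=true,  warm=true,  snow=true,  sun=false

Case left = true:
Case right = true:
From the singleton clause (!sun), sun = false.
From the singleton clause (up), up = true.
From the singleton clause (warm), warm = true.
From the singleton clause (snow), snow = true.
This assignment satisfies each clause.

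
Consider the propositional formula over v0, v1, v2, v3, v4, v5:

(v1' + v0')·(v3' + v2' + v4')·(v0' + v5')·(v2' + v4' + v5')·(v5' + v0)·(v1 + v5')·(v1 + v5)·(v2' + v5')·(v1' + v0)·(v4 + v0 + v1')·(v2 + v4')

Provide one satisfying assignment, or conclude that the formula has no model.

Branch on v1: set v1 = 0.
(v5') alone gives v5 = 0.
That conflicts with the unit clause (v5).
So v1 must be the other value — set v1 = 1.
(v0') alone gives v0 = 0.
That conflicts with the unit clause (v0).
Both values of v1 lead to a conflict.

UNSATISFIABLE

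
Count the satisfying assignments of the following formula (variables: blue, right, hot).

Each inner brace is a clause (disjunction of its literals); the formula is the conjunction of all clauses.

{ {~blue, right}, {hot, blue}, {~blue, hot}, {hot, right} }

There are 2^3 = 8 truth assignments over (blue, right, hot).
Split on hot. With hot = 1, the clauses containing hot are satisfied and ~hot drops from the rest; 3 of the 2^2 = 4 assignments to the other variables satisfy what remains.
With hot = 0, by the same count on the reduced clause set, 0 assignments work.
(One model: blue=F, right=F, hot=T.)
Total: 3 + 0 = 3.

3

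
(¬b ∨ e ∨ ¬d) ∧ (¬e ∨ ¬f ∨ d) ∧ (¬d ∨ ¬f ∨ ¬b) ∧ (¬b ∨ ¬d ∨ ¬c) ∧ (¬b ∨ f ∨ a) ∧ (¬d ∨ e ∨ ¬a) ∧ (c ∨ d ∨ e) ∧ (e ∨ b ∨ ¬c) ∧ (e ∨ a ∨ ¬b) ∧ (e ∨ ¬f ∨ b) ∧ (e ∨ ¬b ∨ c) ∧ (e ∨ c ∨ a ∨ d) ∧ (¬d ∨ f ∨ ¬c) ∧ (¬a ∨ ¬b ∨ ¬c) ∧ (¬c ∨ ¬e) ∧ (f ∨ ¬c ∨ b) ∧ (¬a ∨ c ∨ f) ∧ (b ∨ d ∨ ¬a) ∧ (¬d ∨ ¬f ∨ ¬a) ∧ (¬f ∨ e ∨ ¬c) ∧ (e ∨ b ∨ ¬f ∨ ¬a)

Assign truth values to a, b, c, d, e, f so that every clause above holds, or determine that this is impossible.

Suppose c = False.
Suppose d = True.
Suppose b = False.
Suppose e = True.
Suppose a = False.
Every clause is now satisfied; f is unconstrained.

a ↦ False, b ↦ False, c ↦ False, d ↦ True, e ↦ True, f ↦ True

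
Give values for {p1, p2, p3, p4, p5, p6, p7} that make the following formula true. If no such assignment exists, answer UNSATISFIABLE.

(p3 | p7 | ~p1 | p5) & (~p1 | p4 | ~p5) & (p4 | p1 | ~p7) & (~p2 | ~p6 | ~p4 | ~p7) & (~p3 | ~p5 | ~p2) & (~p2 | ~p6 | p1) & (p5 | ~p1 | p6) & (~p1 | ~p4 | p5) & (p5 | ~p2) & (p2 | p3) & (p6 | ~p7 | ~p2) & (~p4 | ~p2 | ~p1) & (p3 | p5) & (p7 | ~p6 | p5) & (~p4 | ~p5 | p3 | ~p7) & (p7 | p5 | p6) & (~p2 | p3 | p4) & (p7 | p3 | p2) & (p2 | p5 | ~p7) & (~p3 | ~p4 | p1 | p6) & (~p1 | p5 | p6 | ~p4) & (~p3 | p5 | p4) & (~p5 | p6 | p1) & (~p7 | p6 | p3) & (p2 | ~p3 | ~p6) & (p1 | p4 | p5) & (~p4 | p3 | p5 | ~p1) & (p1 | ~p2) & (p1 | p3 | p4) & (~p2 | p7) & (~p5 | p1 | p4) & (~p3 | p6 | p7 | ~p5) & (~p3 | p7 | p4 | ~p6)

Suppose p5 = 1.
Suppose p1 = 1.
Unit clause (p4) forces p4 = 1.
Unit clause (~p2) forces p2 = 0.
Unit clause (p3) forces p3 = 1.
Unit clause (~p6) forces p6 = 0.
Unit clause (p7) forces p7 = 1.
Every clause now holds.

p1: 1; p2: 0; p3: 1; p4: 1; p5: 1; p6: 0; p7: 1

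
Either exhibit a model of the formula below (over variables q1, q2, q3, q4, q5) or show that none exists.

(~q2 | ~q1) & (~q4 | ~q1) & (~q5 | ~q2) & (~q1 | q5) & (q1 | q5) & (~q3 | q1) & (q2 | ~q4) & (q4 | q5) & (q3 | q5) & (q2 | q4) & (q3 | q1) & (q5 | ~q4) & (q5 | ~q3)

UNSATISFIABLE

Branch on q2: set q2 = 0.
The clause (~q4) is unit, so q4 = 0.
Now (q4) is unsatisfied and unit — conflict.
Undo q2 and try q2 = 1.
The clause (~q1) is unit, so q1 = 0.
The clause (~q5) is unit, so q5 = 0.
Now (q5) is unsatisfied and unit — conflict.
Either choice for q2 ends in contradiction.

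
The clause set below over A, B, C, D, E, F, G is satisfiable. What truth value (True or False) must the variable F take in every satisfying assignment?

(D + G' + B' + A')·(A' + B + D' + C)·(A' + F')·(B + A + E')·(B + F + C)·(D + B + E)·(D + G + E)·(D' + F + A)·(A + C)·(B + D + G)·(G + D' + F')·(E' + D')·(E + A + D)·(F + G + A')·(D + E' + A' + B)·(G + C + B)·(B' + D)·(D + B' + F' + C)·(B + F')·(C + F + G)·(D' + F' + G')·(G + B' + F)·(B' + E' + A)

Suppose F = 1.
From the singleton clause (A'), A = 0.
From the singleton clause (C), C = 1.
From the singleton clause (B), B = 1.
From the singleton clause (D), D = 1.
From the singleton clause (G), G = 1.
That conflicts with the unit clause (G').
So every satisfying assignment has F = False.

False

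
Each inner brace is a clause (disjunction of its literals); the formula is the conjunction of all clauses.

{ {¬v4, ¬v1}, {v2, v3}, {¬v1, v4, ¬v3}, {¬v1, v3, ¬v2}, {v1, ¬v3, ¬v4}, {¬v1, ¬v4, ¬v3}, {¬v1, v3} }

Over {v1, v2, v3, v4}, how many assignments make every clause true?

4

There are 2^4 = 16 truth assignments over (v1, v2, v3, v4).
Check each against the 7 clauses (columns in the order v1, v2, v3, v4):
  F F F F  ✗ fails (v2 ∨ v3)
  F F F T  ✗ fails (v2 ∨ v3)
  F F T F  ✓ satisfies all
  F F T T  ✗ fails (v1 ∨ ¬v3 ∨ ¬v4)
  F T F F  ✓ satisfies all
  F T F T  ✓ satisfies all
  F T T F  ✓ satisfies all
  F T T T  ✗ fails (v1 ∨ ¬v3 ∨ ¬v4)
  T F F F  ✗ fails (v2 ∨ v3)
  T F F T  ✗ fails (¬v4 ∨ ¬v1)
  T F T F  ✗ fails (¬v1 ∨ v4 ∨ ¬v3)
  T F T T  ✗ fails (¬v4 ∨ ¬v1)
  T T F F  ✗ fails (¬v1 ∨ v3 ∨ ¬v2)
  T T F T  ✗ fails (¬v4 ∨ ¬v1)
  T T T F  ✗ fails (¬v1 ∨ v4 ∨ ¬v3)
  T T T T  ✗ fails (¬v4 ∨ ¬v1)
4 of the 16 rows are models.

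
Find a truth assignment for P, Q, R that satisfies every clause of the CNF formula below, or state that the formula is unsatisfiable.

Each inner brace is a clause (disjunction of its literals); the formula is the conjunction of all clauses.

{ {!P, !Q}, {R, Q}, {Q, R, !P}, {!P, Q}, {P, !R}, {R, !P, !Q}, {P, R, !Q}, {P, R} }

Suppose P = false.
From the singleton clause (!R), R = false.
Now (R) is unsatisfied and unit — conflict.
Backtrack on P: now try P = true.
From the singleton clause (!Q), Q = false.
Now (Q) is unsatisfied and unit — conflict.
Neither P = true nor P = false works.

UNSATISFIABLE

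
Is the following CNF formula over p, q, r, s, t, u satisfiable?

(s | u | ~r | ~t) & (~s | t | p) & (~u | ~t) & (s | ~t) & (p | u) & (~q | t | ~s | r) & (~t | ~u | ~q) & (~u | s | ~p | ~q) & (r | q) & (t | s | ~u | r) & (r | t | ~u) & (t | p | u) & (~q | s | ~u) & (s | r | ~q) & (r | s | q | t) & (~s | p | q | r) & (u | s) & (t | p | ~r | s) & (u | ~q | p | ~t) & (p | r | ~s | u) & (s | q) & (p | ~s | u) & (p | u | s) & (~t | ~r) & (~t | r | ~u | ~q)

Case u = 0:
The clause (p) is unit, so p = 1.
The clause (s) is unit, so s = 1.
Case r = 1:
The clause (~t) is unit, so t = 0.
Every clause is now satisfied; q is unconstrained.
A satisfying assignment: p ↦ 1, q ↦ 1, r ↦ 1, s ↦ 1, t ↦ 0, u ↦ 0.

Satisfiable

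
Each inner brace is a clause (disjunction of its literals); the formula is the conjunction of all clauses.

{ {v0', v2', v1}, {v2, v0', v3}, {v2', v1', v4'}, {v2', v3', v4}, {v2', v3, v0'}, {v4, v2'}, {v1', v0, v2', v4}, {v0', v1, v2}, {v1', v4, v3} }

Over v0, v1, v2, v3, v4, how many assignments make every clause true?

11

There are 2^5 = 32 truth assignments over (v0, v1, v2, v3, v4).
Split on v0. With v0 = 1, the clauses containing v0 are satisfied and v0' drops from the rest; 2 of the 2^4 = 16 assignments to the other variables satisfy what remains.
With v0 = 0, by the same count on the reduced clause set, 9 assignments work.
Total: 2 + 9 = 11.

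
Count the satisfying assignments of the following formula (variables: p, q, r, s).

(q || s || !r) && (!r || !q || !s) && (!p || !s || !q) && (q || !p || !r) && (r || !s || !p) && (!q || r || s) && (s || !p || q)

6

There are 2^4 = 16 truth assignments over (p, q, r, s).
Check each against the 7 clauses (columns in the order p, q, r, s):
  F F F F  ✓ satisfies all
  F F F T  ✓ satisfies all
  F F T F  ✗ fails (q || s || !r)
  F F T T  ✓ satisfies all
  F T F F  ✗ fails (!q || r || s)
  F T F T  ✓ satisfies all
  F T T F  ✓ satisfies all
  F T T T  ✗ fails (!r || !q || !s)
  T F F F  ✗ fails (s || !p || q)
  T F F T  ✗ fails (r || !s || !p)
  T F T F  ✗ fails (q || s || !r)
  T F T T  ✗ fails (q || !p || !r)
  T T F F  ✗ fails (!q || r || s)
  T T F T  ✗ fails (!p || !s || !q)
  T T T F  ✓ satisfies all
  T T T T  ✗ fails (!r || !q || !s)
6 of the 16 rows are models.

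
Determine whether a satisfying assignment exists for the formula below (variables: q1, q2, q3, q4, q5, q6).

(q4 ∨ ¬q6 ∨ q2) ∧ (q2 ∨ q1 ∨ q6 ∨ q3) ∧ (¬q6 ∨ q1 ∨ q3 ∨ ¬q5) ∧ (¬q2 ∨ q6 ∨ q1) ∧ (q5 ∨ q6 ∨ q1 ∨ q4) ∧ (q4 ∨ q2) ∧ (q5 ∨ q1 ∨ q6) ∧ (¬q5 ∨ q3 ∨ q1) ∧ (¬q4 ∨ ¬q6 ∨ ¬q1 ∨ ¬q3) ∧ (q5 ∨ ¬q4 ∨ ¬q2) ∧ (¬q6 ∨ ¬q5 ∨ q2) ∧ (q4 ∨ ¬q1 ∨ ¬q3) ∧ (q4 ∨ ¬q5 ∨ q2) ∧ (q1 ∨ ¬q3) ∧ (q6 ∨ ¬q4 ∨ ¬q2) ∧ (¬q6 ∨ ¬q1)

Branch on q4: set q4 = True.
Branch on q5: set q5 = True.
Branch on q3: set q3 = True.
The clause (q1) is unit, so q1 = True.
The clause (¬q6) is unit, so q6 = False.
The clause (¬q2) is unit, so q2 = False.
Every clause now holds.
A satisfying assignment: q1=True,  q2=False,  q3=True,  q4=True,  q5=True,  q6=False.

Yes, satisfiable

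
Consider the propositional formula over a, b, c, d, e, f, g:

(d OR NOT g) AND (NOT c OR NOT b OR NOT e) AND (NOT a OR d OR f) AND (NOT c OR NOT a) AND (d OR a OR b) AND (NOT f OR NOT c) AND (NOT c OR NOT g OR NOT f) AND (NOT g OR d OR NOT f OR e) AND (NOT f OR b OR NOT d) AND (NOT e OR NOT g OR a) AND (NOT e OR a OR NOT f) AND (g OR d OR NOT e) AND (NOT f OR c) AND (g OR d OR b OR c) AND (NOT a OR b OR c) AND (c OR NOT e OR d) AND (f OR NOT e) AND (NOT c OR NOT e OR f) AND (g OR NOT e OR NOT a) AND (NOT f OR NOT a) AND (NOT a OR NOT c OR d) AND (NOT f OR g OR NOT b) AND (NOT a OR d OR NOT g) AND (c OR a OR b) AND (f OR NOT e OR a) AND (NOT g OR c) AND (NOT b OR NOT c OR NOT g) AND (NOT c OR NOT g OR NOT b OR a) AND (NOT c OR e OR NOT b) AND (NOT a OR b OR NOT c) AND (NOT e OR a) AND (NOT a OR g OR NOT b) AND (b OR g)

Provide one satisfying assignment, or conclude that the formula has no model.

Case d = false:
(NOT g) alone gives g = false.
(NOT e) alone gives e = false.
(b) alone gives b = true.
(NOT f) alone gives f = false.
(NOT a) alone gives a = false.
(NOT c) alone gives c = false.
All clauses are satisfied.

a: false; b: true; c: false; d: false; e: false; f: false; g: false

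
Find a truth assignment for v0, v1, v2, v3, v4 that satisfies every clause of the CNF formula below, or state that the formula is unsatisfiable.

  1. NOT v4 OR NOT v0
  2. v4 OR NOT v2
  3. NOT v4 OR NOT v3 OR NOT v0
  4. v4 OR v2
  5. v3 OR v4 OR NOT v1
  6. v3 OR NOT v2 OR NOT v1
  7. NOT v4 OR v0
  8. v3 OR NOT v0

UNSATISFIABLE

Try v4 = false.
Unit clause (NOT v2) forces v2 = false.
Now (v2) is unsatisfied and unit — conflict.
Backtrack on v4: now try v4 = true.
Unit clause (NOT v0) forces v0 = false.
Now (v0) is unsatisfied and unit — conflict.
Neither v4 = true nor v4 = false works.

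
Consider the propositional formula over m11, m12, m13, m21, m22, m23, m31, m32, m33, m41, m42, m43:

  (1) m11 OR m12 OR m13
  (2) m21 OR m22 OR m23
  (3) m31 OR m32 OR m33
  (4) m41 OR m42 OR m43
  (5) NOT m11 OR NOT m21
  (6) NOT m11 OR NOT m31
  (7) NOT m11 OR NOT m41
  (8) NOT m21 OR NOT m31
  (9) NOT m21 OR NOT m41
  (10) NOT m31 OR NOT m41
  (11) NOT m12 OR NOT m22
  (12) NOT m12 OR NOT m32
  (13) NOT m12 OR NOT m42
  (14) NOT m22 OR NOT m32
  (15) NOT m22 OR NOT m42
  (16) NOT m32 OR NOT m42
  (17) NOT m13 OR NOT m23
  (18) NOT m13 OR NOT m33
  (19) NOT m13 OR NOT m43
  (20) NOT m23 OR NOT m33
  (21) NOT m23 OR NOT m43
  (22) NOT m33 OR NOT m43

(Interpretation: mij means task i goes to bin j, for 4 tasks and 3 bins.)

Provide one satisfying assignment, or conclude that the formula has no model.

UNSATISFIABLE

Branch on m11: set m11 = false.
Branch on m12: set m12 = true.
The clause (NOT m22) is unit, so m22 = false.
The clause (NOT m32) is unit, so m32 = false.
The clause (NOT m42) is unit, so m42 = false.
Branch on m21: set m21 = true.
The clause (NOT m31) is unit, so m31 = false.
The clause (m33) is unit, so m33 = true.
The clause (NOT m41) is unit, so m41 = false.
The clause (m43) is unit, so m43 = true.
That conflicts with the unit clause (NOT m43).
That branch fails; take m21 = false instead.
The clause (m23) is unit, so m23 = true.
The clause (NOT m13) is unit, so m13 = false.
The clause (NOT m33) is unit, so m33 = false.
The clause (m31) is unit, so m31 = true.
The clause (NOT m41) is unit, so m41 = false.
The clause (m43) is unit, so m43 = true.
That conflicts with the unit clause (NOT m43).
Either choice for m21 ends in contradiction.
That branch fails; take m12 = false instead.
The clause (m13) is unit, so m13 = true.
The clause (NOT m23) is unit, so m23 = false.
The clause (NOT m33) is unit, so m33 = false.
The clause (NOT m43) is unit, so m43 = false.
Branch on m21: set m21 = true.
The clause (NOT m31) is unit, so m31 = false.
The clause (m32) is unit, so m32 = true.
The clause (NOT m41) is unit, so m41 = false.
The clause (m42) is unit, so m42 = true.
That conflicts with the unit clause (NOT m42).
That branch fails; take m21 = false instead.
The clause (m22) is unit, so m22 = true.
The clause (NOT m32) is unit, so m32 = false.
The clause (m31) is unit, so m31 = true.
The clause (NOT m41) is unit, so m41 = false.
The clause (m42) is unit, so m42 = true.
That conflicts with the unit clause (NOT m42).
Either choice for m21 ends in contradiction.
Either choice for m12 ends in contradiction.
That branch fails; take m11 = true instead.
The clause (NOT m21) is unit, so m21 = false.
The clause (NOT m31) is unit, so m31 = false.
The clause (NOT m41) is unit, so m41 = false.
Branch on m22: set m22 = true.
The clause (NOT m12) is unit, so m12 = false.
The clause (NOT m32) is unit, so m32 = false.
The clause (m33) is unit, so m33 = true.
The clause (NOT m42) is unit, so m42 = false.
The clause (m43) is unit, so m43 = true.
That conflicts with the unit clause (NOT m43).
That branch fails; take m22 = false instead.
The clause (m23) is unit, so m23 = true.
The clause (NOT m13) is unit, so m13 = false.
The clause (NOT m33) is unit, so m33 = false.
The clause (m32) is unit, so m32 = true.
The clause (NOT m12) is unit, so m12 = false.
The clause (NOT m42) is unit, so m42 = false.
The clause (m43) is unit, so m43 = true.
That conflicts with the unit clause (NOT m43).
Either choice for m22 ends in contradiction.
Either choice for m11 ends in contradiction.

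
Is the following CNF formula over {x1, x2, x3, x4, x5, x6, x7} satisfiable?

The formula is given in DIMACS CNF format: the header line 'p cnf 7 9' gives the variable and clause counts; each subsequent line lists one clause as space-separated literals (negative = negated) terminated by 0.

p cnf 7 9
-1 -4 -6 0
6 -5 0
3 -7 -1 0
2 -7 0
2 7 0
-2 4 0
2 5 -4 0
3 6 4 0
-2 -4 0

Branch on x6: set x6 = True.
Branch on x1: set x1 = False.
Branch on x2: set x2 = True.
The clause (x4) is unit, so x4 = True.
But (¬x4) is also a unit clause — contradiction.
Backtrack on x2: now try x2 = False.
The clause (¬x7) is unit, so x7 = False.
But (x7) is also a unit clause — contradiction.
Either choice for x2 ends in contradiction.
Backtrack on x1: now try x1 = True.
The clause (¬x4) is unit, so x4 = False.
The clause (¬x2) is unit, so x2 = False.
The clause (¬x7) is unit, so x7 = False.
But (x7) is also a unit clause — contradiction.
Either choice for x1 ends in contradiction.
Backtrack on x6: now try x6 = False.
The clause (¬x5) is unit, so x5 = False.
Branch on x2: set x2 = True.
The clause (x4) is unit, so x4 = True.
But (¬x4) is also a unit clause — contradiction.
Backtrack on x2: now try x2 = False.
The clause (¬x7) is unit, so x7 = False.
But (x7) is also a unit clause — contradiction.
Either choice for x2 ends in contradiction.
Either choice for x6 ends in contradiction.
No assignment satisfies every clause.

Unsatisfiable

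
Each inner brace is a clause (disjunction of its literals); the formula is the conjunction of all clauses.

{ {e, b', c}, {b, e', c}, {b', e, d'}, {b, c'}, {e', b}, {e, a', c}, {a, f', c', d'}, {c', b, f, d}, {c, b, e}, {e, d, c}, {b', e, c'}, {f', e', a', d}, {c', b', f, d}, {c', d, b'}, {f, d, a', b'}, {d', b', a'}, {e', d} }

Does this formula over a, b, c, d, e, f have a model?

Yes, satisfiable

Suppose b = 1.
Suppose e = 1.
Unit clause (d) forces d = 1.
Unit clause (a') forces a = 0.
Suppose f = 0.
Every clause is now satisfied; c is unconstrained.
A satisfying assignment: a: 0, b: 1, c: 0, d: 1, e: 1, f: 0.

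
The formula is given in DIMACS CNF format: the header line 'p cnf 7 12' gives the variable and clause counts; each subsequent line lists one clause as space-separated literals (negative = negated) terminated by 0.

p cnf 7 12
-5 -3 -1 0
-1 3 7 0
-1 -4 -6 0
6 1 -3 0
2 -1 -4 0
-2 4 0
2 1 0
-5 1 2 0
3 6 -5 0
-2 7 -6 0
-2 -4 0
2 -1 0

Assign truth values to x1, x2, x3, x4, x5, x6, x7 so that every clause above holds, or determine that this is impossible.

Case x2 = False:
(x1) alone gives x1 = True.
Now (¬x1) is unsatisfied and unit — conflict.
So x2 must be the other value — set x2 = True.
(x4) alone gives x4 = True.
Now (¬x4) is unsatisfied and unit — conflict.
Either choice for x2 ends in contradiction.

UNSATISFIABLE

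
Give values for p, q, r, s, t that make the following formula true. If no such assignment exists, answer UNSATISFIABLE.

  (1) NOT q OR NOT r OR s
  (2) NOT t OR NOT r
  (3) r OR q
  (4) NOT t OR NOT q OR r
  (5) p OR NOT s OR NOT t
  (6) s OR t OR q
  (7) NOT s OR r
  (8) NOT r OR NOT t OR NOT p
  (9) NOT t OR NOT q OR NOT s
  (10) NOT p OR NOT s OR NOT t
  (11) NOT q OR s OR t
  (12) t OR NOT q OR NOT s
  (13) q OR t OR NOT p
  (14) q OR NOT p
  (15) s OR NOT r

Try t = false.
Try r = true.
From the singleton clause (s), s = true.
From the singleton clause (NOT q), q = false.
From the singleton clause (NOT p), p = false.
Every clause now holds.

p ↦ false,  q ↦ false,  r ↦ true,  s ↦ true,  t ↦ false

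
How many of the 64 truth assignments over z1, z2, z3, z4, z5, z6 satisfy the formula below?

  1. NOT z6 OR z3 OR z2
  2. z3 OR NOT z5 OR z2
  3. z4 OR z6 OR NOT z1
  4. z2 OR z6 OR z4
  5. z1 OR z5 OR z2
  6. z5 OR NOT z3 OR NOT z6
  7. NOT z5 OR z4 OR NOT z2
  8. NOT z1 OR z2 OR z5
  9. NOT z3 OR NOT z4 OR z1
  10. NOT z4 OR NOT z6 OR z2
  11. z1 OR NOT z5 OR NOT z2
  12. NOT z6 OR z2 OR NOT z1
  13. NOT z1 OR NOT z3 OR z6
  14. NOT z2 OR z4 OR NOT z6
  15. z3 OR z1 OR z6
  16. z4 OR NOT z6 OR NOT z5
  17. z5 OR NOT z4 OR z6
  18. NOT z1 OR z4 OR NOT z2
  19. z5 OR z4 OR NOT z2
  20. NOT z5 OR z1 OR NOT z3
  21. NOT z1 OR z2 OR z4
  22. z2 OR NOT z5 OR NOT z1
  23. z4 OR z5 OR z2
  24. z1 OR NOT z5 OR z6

There are 2^6 = 64 truth assignments over (z1, z2, z3, z4, z5, z6).
Split on z1. With z1 = true, the clauses containing z1 are satisfied and NOT z1 drops from the rest; 4 of the 2^5 = 32 assignments to the other variables satisfy what remains.
With z1 = false, by the same count on the reduced clause set, 1 assignment works.
(One model: z1=F, z2=T, z3=F, z4=T, z5=F, z6=T.)
Total: 4 + 1 = 5.

5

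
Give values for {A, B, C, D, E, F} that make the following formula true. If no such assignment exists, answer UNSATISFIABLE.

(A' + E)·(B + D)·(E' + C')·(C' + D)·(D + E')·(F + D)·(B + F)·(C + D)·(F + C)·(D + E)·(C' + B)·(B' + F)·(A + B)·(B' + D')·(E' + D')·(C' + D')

Try A = 0.
From the singleton clause (B), B = 1.
From the singleton clause (F), F = 1.
From the singleton clause (D'), D = 0.
From the singleton clause (C'), C = 0.
But (C) is also a unit clause — contradiction.
That branch fails; take A = 1 instead.
From the singleton clause (E), E = 1.
From the singleton clause (C'), C = 0.
From the singleton clause (D), D = 1.
But (D') is also a unit clause — contradiction.
Either choice for A ends in contradiction.

UNSATISFIABLE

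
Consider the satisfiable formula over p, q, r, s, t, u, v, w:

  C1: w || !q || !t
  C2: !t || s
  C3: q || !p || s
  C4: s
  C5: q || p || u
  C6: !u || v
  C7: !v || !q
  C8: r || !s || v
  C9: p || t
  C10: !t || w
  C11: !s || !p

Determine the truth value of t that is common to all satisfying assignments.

Suppose t = false.
Unit clause (s) forces s = true.
Unit clause (p) forces p = true.
Now (!p) is unsatisfied and unit — conflict.
So every satisfying assignment has t = True.

True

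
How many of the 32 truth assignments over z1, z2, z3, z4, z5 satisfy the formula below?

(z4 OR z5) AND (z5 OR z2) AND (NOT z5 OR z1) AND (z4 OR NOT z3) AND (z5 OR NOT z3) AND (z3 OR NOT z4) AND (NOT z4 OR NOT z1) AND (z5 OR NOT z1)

There are 2^5 = 32 truth assignments over (z1, z2, z3, z4, z5).
Split on z4. With z4 = true, the clauses containing z4 are satisfied and NOT z4 drops from the rest; 0 of the 2^4 = 16 assignments to the other variables satisfy what remains.
With z4 = false, by the same count on the reduced clause set, 2 assignments work.
Total: 0 + 2 = 2.

2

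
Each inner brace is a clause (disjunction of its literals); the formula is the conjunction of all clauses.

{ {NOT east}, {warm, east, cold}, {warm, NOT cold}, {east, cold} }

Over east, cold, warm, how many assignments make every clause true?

There are 2^3 = 8 truth assignments over (east, cold, warm).
Check each against the 4 clauses (columns in the order east, cold, warm):
  F F F  ✗ fails (warm OR east OR cold)
  F F T  ✗ fails (east OR cold)
  F T F  ✗ fails (warm OR NOT cold)
  F T T  ✓ satisfies all
  T F F  ✗ fails (NOT east)
  T F T  ✗ fails (NOT east)
  T T F  ✗ fails (NOT east)
  T T T  ✗ fails (NOT east)
1 of the 8 rows is a model.

1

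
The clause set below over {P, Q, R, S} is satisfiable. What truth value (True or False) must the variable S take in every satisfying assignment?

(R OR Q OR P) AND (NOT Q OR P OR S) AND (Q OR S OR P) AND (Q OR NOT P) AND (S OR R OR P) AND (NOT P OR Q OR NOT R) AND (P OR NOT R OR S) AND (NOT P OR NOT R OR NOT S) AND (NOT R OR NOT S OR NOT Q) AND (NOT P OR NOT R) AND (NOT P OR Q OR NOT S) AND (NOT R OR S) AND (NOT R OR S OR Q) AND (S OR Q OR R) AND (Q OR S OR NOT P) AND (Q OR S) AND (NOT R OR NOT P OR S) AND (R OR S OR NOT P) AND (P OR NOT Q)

True

Suppose S = false.
The clause (NOT R) is unit, so R = false.
The clause (P) is unit, so P = true.
But (NOT P) is also a unit clause — contradiction.
So every satisfying assignment has S = True.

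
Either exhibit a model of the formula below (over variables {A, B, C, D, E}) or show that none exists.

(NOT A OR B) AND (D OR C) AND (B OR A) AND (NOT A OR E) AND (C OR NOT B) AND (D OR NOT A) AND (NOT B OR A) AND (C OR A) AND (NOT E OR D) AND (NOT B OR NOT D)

UNSATISFIABLE

Case A = false:
Unit clause (B) forces B = true.
Now (NOT B) is unsatisfied and unit — conflict.
Backtrack on A: now try A = true.
Unit clause (B) forces B = true.
Unit clause (E) forces E = true.
Unit clause (C) forces C = true.
Unit clause (D) forces D = true.
Now (NOT D) is unsatisfied and unit — conflict.
Both values of A lead to a conflict.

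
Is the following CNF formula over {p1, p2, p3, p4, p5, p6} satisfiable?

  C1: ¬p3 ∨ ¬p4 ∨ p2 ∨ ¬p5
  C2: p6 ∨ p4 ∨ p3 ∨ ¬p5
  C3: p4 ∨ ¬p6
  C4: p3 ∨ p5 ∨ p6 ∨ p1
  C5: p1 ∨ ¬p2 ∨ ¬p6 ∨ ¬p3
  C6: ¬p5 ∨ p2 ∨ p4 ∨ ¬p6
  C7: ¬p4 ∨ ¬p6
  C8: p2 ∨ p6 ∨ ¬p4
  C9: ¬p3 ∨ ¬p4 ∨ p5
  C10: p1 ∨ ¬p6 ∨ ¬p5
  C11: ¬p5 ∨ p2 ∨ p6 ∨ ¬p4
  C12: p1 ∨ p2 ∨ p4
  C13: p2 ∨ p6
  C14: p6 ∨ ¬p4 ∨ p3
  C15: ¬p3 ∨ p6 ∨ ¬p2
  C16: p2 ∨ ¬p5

Case p4 = False:
The clause (¬p6) is unit, so p6 = False.
The clause (p2) is unit, so p2 = True.
The clause (¬p3) is unit, so p3 = False.
The clause (¬p5) is unit, so p5 = False.
The clause (p1) is unit, so p1 = True.
This assignment satisfies each clause.
A satisfying assignment: p1: True; p2: True; p3: False; p4: False; p5: False; p6: False.

Yes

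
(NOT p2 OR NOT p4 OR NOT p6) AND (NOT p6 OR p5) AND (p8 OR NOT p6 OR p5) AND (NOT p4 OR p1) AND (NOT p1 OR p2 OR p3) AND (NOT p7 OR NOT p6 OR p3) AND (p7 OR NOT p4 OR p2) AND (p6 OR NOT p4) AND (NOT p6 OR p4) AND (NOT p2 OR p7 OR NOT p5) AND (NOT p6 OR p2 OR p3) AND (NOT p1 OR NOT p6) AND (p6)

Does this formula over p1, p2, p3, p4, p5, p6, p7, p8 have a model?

No, unsatisfiable

(p6) alone gives p6 = true.
(p5) alone gives p5 = true.
(p4) alone gives p4 = true.
(NOT p2) alone gives p2 = false.
(p1) alone gives p1 = true.
Now (NOT p1) is unsatisfied and unit — conflict.
No assignment satisfies every clause.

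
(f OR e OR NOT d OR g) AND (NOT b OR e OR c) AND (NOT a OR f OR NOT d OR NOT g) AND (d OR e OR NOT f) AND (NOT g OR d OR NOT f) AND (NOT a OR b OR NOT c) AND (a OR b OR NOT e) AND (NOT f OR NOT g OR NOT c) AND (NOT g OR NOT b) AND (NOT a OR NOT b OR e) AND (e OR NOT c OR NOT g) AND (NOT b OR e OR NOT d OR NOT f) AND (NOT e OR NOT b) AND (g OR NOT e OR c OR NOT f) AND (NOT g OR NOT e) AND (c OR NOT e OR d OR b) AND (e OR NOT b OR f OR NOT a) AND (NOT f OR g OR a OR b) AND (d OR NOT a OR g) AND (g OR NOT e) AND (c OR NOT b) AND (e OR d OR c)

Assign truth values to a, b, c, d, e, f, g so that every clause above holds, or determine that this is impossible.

a=false,  b=false,  c=false,  d=true,  e=false,  f=false,  g=true

Suppose g = true.
Unit clause (NOT b) forces b = false.
Unit clause (NOT e) forces e = false.
Unit clause (NOT c) forces c = false.
Unit clause (d) forces d = true.
Suppose a = false.
No clause remains; f is free.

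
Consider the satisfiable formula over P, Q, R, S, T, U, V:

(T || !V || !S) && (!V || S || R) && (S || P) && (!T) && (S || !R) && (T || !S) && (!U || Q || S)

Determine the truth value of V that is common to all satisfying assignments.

False

Suppose V = true.
From the singleton clause (!T), T = false.
From the singleton clause (!S), S = false.
From the singleton clause (R), R = true.
Now (!R) is unsatisfied and unit — conflict.
So every satisfying assignment has V = False.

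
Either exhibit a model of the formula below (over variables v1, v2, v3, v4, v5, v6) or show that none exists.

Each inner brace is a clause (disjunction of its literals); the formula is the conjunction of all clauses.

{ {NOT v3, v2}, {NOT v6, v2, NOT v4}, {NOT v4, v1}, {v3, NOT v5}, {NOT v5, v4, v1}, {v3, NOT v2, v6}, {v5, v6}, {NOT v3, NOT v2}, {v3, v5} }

UNSATISFIABLE

Branch on v3: set v3 = false.
(NOT v5) alone gives v5 = false.
But (v5) is also a unit clause — contradiction.
Backtrack on v3: now try v3 = true.
(v2) alone gives v2 = true.
But (NOT v2) is also a unit clause — contradiction.
Neither v3 = true nor v3 = false works.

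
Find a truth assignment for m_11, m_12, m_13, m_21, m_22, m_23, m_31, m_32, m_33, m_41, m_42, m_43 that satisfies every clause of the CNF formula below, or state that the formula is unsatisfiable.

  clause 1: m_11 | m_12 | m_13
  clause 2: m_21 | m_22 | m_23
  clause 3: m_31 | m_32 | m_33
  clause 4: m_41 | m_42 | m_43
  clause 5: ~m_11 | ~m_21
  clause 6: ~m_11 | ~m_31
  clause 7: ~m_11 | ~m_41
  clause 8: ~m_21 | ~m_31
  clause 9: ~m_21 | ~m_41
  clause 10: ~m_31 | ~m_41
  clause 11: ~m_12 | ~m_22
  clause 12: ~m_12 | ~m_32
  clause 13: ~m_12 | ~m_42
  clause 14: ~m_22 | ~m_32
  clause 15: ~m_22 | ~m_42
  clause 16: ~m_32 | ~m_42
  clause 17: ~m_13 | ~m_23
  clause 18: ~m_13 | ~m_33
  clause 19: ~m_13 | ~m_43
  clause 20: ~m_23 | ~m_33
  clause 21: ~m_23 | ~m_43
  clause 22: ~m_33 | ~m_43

UNSATISFIABLE

Branch on m_11: set m_11 = 0.
Branch on m_12: set m_12 = 1.
(~m_22) alone gives m_22 = 0.
(~m_32) alone gives m_32 = 0.
(~m_42) alone gives m_42 = 0.
Branch on m_21: set m_21 = 1.
(~m_31) alone gives m_31 = 0.
(m_33) alone gives m_33 = 1.
(~m_41) alone gives m_41 = 0.
(m_43) alone gives m_43 = 1.
That conflicts with the unit clause (~m_43).
Undo m_21 and try m_21 = 0.
(m_23) alone gives m_23 = 1.
(~m_13) alone gives m_13 = 0.
(~m_33) alone gives m_33 = 0.
(m_31) alone gives m_31 = 1.
(~m_41) alone gives m_41 = 0.
(m_43) alone gives m_43 = 1.
That conflicts with the unit clause (~m_43).
Either choice for m_21 ends in contradiction.
Undo m_12 and try m_12 = 0.
(m_13) alone gives m_13 = 1.
(~m_23) alone gives m_23 = 0.
(~m_33) alone gives m_33 = 0.
(~m_43) alone gives m_43 = 0.
Branch on m_21: set m_21 = 1.
(~m_31) alone gives m_31 = 0.
(m_32) alone gives m_32 = 1.
(~m_41) alone gives m_41 = 0.
(m_42) alone gives m_42 = 1.
That conflicts with the unit clause (~m_42).
Undo m_21 and try m_21 = 0.
(m_22) alone gives m_22 = 1.
(~m_32) alone gives m_32 = 0.
(m_31) alone gives m_31 = 1.
(~m_41) alone gives m_41 = 0.
(m_42) alone gives m_42 = 1.
That conflicts with the unit clause (~m_42).
Either choice for m_21 ends in contradiction.
Either choice for m_12 ends in contradiction.
Undo m_11 and try m_11 = 1.
(~m_21) alone gives m_21 = 0.
(~m_31) alone gives m_31 = 0.
(~m_41) alone gives m_41 = 0.
Branch on m_22: set m_22 = 1.
(~m_12) alone gives m_12 = 0.
(~m_32) alone gives m_32 = 0.
(m_33) alone gives m_33 = 1.
(~m_42) alone gives m_42 = 0.
(m_43) alone gives m_43 = 1.
That conflicts with the unit clause (~m_43).
Undo m_22 and try m_22 = 0.
(m_23) alone gives m_23 = 1.
(~m_13) alone gives m_13 = 0.
(~m_33) alone gives m_33 = 0.
(m_32) alone gives m_32 = 1.
(~m_12) alone gives m_12 = 0.
(~m_42) alone gives m_42 = 0.
(m_43) alone gives m_43 = 1.
That conflicts with the unit clause (~m_43).
Either choice for m_22 ends in contradiction.
Either choice for m_11 ends in contradiction.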